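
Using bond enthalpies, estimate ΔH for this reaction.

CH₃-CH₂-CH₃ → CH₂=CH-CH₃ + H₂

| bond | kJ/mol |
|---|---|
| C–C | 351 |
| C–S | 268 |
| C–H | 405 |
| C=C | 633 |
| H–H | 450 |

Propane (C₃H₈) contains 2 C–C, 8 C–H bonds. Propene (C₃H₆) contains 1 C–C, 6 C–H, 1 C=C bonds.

ΔH ≈ +78 kJ

Bonds broken (reactants):
  C–C: 2 × 351 = 702
  C–H: 8 × 405 = 3240
  Σ(broken) = 3942 kJ
Bonds formed (products):
  C–C: 1 × 351 = 351
  C–H: 6 × 405 = 2430
  C=C: 1 × 633 = 633
  H–H: 1 × 450 = 450
  Σ(formed) = 3864 kJ
ΔH = Σ(broken) − Σ(formed) = 3942 − 3864 = +78 kJ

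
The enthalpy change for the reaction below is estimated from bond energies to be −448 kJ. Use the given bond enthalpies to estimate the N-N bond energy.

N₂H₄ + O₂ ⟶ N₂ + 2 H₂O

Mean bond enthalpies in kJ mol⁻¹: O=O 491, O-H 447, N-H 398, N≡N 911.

Let D be the N-N bond energy.
Σ(broken) = 4×398 + 1×D + 1×491 = 2083 + D
Σ(formed) = 1×911 + 4×447 = 2699
ΔH = Σ(broken) − Σ(formed) = (2083 + D) − (2699) = −616 + D
Setting this equal to −448 kJ gives D = 168 kJ/mol.

D(N-N) ≈ 168 kJ/mol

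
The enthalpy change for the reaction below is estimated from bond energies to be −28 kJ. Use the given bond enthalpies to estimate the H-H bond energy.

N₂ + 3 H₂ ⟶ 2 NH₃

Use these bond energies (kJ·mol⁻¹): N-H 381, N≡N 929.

D(H-H) ≈ 443 kJ/mol

Let D be the H-H bond energy.
Σ(broken) = 3×D + 1×929 = 929 + 3D
Σ(formed) = 6×381 = 2286
ΔH = Σ(broken) − Σ(formed) = (929 + 3D) − (2286) = −1357 + 3D
Setting this equal to −28 kJ gives 3D = 1329, so D = 443 kJ/mol.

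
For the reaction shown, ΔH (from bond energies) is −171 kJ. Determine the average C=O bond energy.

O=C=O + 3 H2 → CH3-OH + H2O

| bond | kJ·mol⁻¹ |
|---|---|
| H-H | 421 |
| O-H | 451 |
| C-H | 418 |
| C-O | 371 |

D(C=O) ≈ 772 kJ/mol

Let D be the C=O bond energy.
Σ(broken) = 2×D + 3×421 = 1263 + 2D
Σ(formed) = 3×418 + 1×371 + 3×451 = 2978
ΔH = Σ(broken) − Σ(formed) = (1263 + 2D) − (2978) = −1715 + 2D
Setting this equal to −171 kJ gives 2D = 1544, so D = 772 kJ/mol.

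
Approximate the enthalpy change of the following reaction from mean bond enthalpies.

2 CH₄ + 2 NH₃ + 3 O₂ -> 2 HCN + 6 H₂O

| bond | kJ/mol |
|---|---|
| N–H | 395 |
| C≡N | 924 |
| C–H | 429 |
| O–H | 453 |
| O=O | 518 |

Bonds broken (reactants):
  C–H: 8 × 429 = 3432
  N–H: 6 × 395 = 2370
  O=O: 3 × 518 = 1554
  Σ(broken) = 7356 kJ
Bonds formed (products):
  C≡N: 2 × 924 = 1848
  C–H: 2 × 429 = 858
  O–H: 12 × 453 = 5436
  Σ(formed) = 8142 kJ
ΔH = Σ(broken) − Σ(formed) = 7356 − 8142 = −786 kJ

ΔH ≈ −786 kJ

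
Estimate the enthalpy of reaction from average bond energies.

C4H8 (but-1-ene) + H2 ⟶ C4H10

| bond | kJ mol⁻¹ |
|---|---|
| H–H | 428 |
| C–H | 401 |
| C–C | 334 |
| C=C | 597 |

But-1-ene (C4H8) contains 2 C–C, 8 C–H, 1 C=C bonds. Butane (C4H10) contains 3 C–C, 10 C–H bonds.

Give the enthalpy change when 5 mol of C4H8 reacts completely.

ΔH = −555 kJ

Bonds broken (reactants):
  C–C: 2 × 334 = 668
  C–H: 8 × 401 = 3208
  C=C: 1 × 597 = 597
  H–H: 1 × 428 = 428
  Σ(broken) = 4901 kJ
Bonds formed (products):
  C–C: 3 × 334 = 1002
  C–H: 10 × 401 = 4010
  Σ(formed) = 5012 kJ
ΔH = Σ(broken) − Σ(formed) = 4901 − 5012 = −111 kJ
For 5× the reaction as written: 5 × (−111) = −555 kJ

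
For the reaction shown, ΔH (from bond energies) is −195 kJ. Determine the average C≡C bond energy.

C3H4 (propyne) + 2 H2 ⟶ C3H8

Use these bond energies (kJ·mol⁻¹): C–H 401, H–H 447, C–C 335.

Let D be the C≡C bond energy.
Σ(broken) = 1×D + 1×335 + 4×401 + 2×447 = 2833 + D
Σ(formed) = 2×335 + 8×401 = 3878
ΔH = Σ(broken) − Σ(formed) = (2833 + D) − (3878) = −1045 + D
Setting this equal to −195 kJ gives D = 850 kJ/mol.

D(C≡C) ≈ 850 kJ/mol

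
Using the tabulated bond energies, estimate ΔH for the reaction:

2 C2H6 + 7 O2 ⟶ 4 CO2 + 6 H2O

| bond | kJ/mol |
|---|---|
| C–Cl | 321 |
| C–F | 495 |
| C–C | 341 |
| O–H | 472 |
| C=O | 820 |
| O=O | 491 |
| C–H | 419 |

Bonds broken (reactants):
  C–C: 2 × 341 = 682
  C–H: 12 × 419 = 5028
  O=O: 7 × 491 = 3437
  Σ(broken) = 9147 kJ
Bonds formed (products):
  C=O: 8 × 820 = 6560
  O–H: 12 × 472 = 5664
  Σ(formed) = 12224 kJ
ΔH = Σ(broken) − Σ(formed) = 9147 − 12224 = −3077 kJ

ΔH ≈ −3077 kJ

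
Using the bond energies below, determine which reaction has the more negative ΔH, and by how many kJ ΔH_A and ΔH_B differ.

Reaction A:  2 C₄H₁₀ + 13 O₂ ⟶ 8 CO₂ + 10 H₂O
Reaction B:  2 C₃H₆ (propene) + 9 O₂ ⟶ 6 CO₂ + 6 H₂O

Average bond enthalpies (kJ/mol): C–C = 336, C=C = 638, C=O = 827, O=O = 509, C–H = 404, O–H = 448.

Reaction A:
  Bonds broken (reactants):
    C–C: 6 × 336 = 2016
    C–H: 20 × 404 = 8080
    O=O: 13 × 509 = 6617
    Σ(broken) = 16713 kJ
  Bonds formed (products):
    C=O: 16 × 827 = 13232
    O–H: 20 × 448 = 8960
    Σ(formed) = 22192 kJ
  ΔH_A = 16713 − 22192 = −5479 kJ
Reaction B:
  Bonds broken (reactants):
    C–C: 2 × 336 = 672
    C–H: 12 × 404 = 4848
    C=C: 2 × 638 = 1276
    O=O: 9 × 509 = 4581
    Σ(broken) = 11377 kJ
  Bonds formed (products):
    C=O: 12 × 827 = 9924
    O–H: 12 × 448 = 5376
    Σ(formed) = 15300 kJ
  ΔH_B = 11377 − 15300 = −3923 kJ
ΔH_A − ΔH_B = −1556 kJ, so reaction A has the more negative ΔH; |ΔH_A − ΔH_B| = 1556 kJ.

Reaction A, by 1556 kJ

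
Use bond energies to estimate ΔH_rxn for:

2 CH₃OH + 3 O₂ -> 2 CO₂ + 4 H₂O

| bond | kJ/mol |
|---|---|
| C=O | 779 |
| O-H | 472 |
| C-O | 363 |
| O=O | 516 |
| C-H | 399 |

ΔH ≈ −1280 kJ

Bonds broken (reactants):
  C-H: 6 × 399 = 2394
  C-O: 2 × 363 = 726
  O-H: 2 × 472 = 944
  O=O: 3 × 516 = 1548
  Σ(broken) = 5612 kJ
Bonds formed (products):
  C=O: 4 × 779 = 3116
  O-H: 8 × 472 = 3776
  Σ(formed) = 6892 kJ
ΔH = Σ(broken) − Σ(formed) = 5612 − 6892 = −1280 kJ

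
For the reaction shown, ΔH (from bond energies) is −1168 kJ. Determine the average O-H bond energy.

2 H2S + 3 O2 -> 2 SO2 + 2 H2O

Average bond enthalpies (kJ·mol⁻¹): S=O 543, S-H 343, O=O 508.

D(O-H) ≈ 473 kJ/mol

Let D be the O-H bond energy.
Σ(broken) = 3×508 + 4×343 = 2896
Σ(formed) = 4×D + 4×543 = 2172 + 4D
ΔH = Σ(broken) − Σ(formed) = (2896) − (2172 + 4D) = +724 − 4D
Setting this equal to −1168 kJ gives 4D = 1892, so D = 473 kJ/mol.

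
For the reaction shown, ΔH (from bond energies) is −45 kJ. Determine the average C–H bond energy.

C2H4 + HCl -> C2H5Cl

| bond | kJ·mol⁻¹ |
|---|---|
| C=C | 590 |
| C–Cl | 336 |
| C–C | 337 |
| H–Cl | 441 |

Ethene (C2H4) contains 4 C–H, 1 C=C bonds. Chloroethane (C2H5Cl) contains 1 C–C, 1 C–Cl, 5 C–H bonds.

D(C–H) ≈ 403 kJ/mol

Let D be the C–H bond energy.
Σ(broken) = 4×D + 1×590 + 1×441 = 1031 + 4D
Σ(formed) = 1×337 + 1×336 + 5×D = 673 + 5D
ΔH = Σ(broken) − Σ(formed) = (1031 + 4D) − (673 + 5D) = +358 − D
Setting this equal to −45 kJ gives D = 403 kJ/mol.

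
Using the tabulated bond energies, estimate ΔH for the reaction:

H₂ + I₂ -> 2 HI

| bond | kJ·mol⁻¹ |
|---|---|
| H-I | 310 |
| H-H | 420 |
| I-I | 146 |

Bonds broken (reactants):
  H-H: 1 × 420 = 420
  I-I: 1 × 146 = 146
  Σ(broken) = 566 kJ
Bonds formed (products):
  H-I: 2 × 310 = 620
  Σ(formed) = 620 kJ
ΔH = Σ(broken) − Σ(formed) = 566 − 620 = −54 kJ

ΔH ≈ −54 kJ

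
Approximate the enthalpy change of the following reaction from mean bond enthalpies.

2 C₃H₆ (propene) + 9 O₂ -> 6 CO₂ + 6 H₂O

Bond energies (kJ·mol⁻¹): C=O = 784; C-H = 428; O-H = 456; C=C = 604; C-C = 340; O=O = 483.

ΔH ≈ −3509 kJ

Bonds broken (reactants):
  C-C: 2 × 340 = 680
  C-H: 12 × 428 = 5136
  C=C: 2 × 604 = 1208
  O=O: 9 × 483 = 4347
  Σ(broken) = 11371 kJ
Bonds formed (products):
  C=O: 12 × 784 = 9408
  O-H: 12 × 456 = 5472
  Σ(formed) = 14880 kJ
ΔH = Σ(broken) − Σ(formed) = 11371 − 14880 = −3509 kJ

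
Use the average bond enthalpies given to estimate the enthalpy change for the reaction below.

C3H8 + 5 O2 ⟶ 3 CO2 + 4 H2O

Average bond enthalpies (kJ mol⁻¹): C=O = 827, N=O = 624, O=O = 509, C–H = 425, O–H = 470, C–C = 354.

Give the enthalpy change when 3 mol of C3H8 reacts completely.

Bonds broken (reactants):
  C–C: 2 × 354 = 708
  C–H: 8 × 425 = 3400
  O=O: 5 × 509 = 2545
  Σ(broken) = 6653 kJ
Bonds formed (products):
  C=O: 6 × 827 = 4962
  O–H: 8 × 470 = 3760
  Σ(formed) = 8722 kJ
ΔH = Σ(broken) − Σ(formed) = 6653 − 8722 = −2069 kJ
For 3× the reaction as written: 3 × (−2069) = −6207 kJ

ΔH = −6207 kJ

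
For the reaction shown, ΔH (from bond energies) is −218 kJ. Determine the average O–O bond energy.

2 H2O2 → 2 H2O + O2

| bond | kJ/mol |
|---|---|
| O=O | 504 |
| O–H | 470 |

Let D be the O–O bond energy.
Σ(broken) = 4×470 + 2×D = 1880 + 2D
Σ(formed) = 4×470 + 1×504 = 2384
ΔH = Σ(broken) − Σ(formed) = (1880 + 2D) − (2384) = −504 + 2D
Setting this equal to −218 kJ gives 2D = 286, so D = 143 kJ/mol.

D(O–O) ≈ 143 kJ/mol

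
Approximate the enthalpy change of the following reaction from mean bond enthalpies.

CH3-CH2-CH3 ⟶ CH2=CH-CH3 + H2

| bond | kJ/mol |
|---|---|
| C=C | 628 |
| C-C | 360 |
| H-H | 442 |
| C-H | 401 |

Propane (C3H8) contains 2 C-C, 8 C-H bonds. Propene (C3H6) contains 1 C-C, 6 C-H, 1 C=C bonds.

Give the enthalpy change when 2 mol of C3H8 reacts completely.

Bonds broken (reactants):
  C-C: 2 × 360 = 720
  C-H: 8 × 401 = 3208
  Σ(broken) = 3928 kJ
Bonds formed (products):
  C-C: 1 × 360 = 360
  C-H: 6 × 401 = 2406
  C=C: 1 × 628 = 628
  H-H: 1 × 442 = 442
  Σ(formed) = 3836 kJ
ΔH = Σ(broken) − Σ(formed) = 3928 − 3836 = +92 kJ
For 2× the reaction as written: 2 × (+92) = +184 kJ

ΔH = +184 kJ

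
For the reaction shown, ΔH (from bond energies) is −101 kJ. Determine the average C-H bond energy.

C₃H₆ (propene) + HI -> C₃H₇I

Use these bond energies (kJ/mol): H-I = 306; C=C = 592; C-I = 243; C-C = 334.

Let D be the C-H bond energy.
Σ(broken) = 1×334 + 6×D + 1×592 + 1×306 = 1232 + 6D
Σ(formed) = 2×334 + 7×D + 1×243 = 911 + 7D
ΔH = Σ(broken) − Σ(formed) = (1232 + 6D) − (911 + 7D) = +321 − D
Setting this equal to −101 kJ gives D = 422 kJ/mol.

D(C-H) ≈ 422 kJ/mol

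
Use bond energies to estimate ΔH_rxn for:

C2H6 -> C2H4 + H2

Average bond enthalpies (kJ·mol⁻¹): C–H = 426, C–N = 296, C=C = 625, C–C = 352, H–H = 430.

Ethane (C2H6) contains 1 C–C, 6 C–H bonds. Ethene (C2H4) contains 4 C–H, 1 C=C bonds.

Bonds broken (reactants):
  C–C: 1 × 352 = 352
  C–H: 6 × 426 = 2556
  Σ(broken) = 2908 kJ
Bonds formed (products):
  C–H: 4 × 426 = 1704
  C=C: 1 × 625 = 625
  H–H: 1 × 430 = 430
  Σ(formed) = 2759 kJ
ΔH = Σ(broken) − Σ(formed) = 2908 − 2759 = +149 kJ

ΔH ≈ +149 kJ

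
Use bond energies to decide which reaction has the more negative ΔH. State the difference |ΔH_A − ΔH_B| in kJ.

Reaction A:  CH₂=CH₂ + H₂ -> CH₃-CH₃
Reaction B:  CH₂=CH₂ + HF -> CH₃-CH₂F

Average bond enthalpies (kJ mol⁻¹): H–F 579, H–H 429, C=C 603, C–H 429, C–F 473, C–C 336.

Reaction A:
  Bonds broken (reactants):
    C–H: 4 × 429 = 1716
    C=C: 1 × 603 = 603
    H–H: 1 × 429 = 429
    Σ(broken) = 2748 kJ
  Bonds formed (products):
    C–C: 1 × 336 = 336
    C–H: 6 × 429 = 2574
    Σ(formed) = 2910 kJ
  ΔH_A = 2748 − 2910 = −162 kJ
Reaction B:
  Bonds broken (reactants):
    C–H: 4 × 429 = 1716
    C=C: 1 × 603 = 603
    H–F: 1 × 579 = 579
    Σ(broken) = 2898 kJ
  Bonds formed (products):
    C–C: 1 × 336 = 336
    C–F: 1 × 473 = 473
    C–H: 5 × 429 = 2145
    Σ(formed) = 2954 kJ
  ΔH_B = 2898 − 2954 = −56 kJ
ΔH_A − ΔH_B = −106 kJ, so reaction A has the more negative ΔH; |ΔH_A − ΔH_B| = 106 kJ.

Reaction A, by 106 kJ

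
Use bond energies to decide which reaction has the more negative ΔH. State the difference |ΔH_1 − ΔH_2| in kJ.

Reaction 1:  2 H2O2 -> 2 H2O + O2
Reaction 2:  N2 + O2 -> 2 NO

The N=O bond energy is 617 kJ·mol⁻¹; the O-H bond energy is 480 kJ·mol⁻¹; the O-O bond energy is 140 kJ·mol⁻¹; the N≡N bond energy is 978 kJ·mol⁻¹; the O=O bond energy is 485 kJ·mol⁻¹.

Reaction 1:
  Bonds broken (reactants):
    O-H: 4 × 480 = 1920
    O-O: 2 × 140 = 280
    Σ(broken) = 2200 kJ
  Bonds formed (products):
    O-H: 4 × 480 = 1920
    O=O: 1 × 485 = 485
    Σ(formed) = 2405 kJ
  ΔH_1 = 2200 − 2405 = −205 kJ
Reaction 2:
  Bonds broken (reactants):
    N≡N: 1 × 978 = 978
    O=O: 1 × 485 = 485
    Σ(broken) = 1463 kJ
  Bonds formed (products):
    N=O: 2 × 617 = 1234
    Σ(formed) = 1234 kJ
  ΔH_2 = 1463 − 1234 = +229 kJ
ΔH_1 − ΔH_2 = −434 kJ, so reaction 1 has the more negative ΔH; |ΔH_1 − ΔH_2| = 434 kJ.

Reaction 1, by 434 kJ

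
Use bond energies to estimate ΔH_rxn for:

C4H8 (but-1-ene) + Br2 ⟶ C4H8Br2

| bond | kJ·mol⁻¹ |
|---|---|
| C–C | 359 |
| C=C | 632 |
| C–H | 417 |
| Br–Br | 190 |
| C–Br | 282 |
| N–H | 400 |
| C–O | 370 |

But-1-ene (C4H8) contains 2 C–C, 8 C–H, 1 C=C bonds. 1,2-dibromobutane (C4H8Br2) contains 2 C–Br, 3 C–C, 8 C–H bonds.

Bonds broken (reactants):
  Br–Br: 1 × 190 = 190
  C–C: 2 × 359 = 718
  C–H: 8 × 417 = 3336
  C=C: 1 × 632 = 632
  Σ(broken) = 4876 kJ
Bonds formed (products):
  C–Br: 2 × 282 = 564
  C–C: 3 × 359 = 1077
  C–H: 8 × 417 = 3336
  Σ(formed) = 4977 kJ
ΔH = Σ(broken) − Σ(formed) = 4876 − 4977 = −101 kJ

ΔH ≈ −101 kJ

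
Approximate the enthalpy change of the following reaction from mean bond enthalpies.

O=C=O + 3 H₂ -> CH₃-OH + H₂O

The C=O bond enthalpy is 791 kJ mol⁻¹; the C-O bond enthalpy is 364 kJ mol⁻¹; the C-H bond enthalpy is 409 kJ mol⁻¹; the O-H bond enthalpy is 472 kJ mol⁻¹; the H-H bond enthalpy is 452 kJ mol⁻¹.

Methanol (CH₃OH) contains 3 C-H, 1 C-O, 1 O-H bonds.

ΔH ≈ −69 kJ

Bonds broken (reactants):
  C=O: 2 × 791 = 1582
  H-H: 3 × 452 = 1356
  Σ(broken) = 2938 kJ
Bonds formed (products):
  C-H: 3 × 409 = 1227
  C-O: 1 × 364 = 364
  O-H: 3 × 472 = 1416
  Σ(formed) = 3007 kJ
ΔH = Σ(broken) − Σ(formed) = 2938 − 3007 = −69 kJ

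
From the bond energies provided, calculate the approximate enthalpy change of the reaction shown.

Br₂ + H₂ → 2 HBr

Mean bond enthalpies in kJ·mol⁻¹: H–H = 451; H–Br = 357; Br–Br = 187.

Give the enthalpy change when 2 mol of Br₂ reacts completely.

ΔH = −152 kJ

Bonds broken (reactants):
  Br–Br: 1 × 187 = 187
  H–H: 1 × 451 = 451
  Σ(broken) = 638 kJ
Bonds formed (products):
  H–Br: 2 × 357 = 714
  Σ(formed) = 714 kJ
ΔH = Σ(broken) − Σ(formed) = 638 − 714 = −76 kJ
For 2× the reaction as written: 2 × (−76) = −152 kJ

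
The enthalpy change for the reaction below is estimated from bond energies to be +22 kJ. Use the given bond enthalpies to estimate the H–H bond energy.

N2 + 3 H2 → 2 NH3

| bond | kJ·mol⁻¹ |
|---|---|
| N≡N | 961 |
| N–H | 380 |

D(H–H) ≈ 447 kJ/mol

Let D be the H–H bond energy.
Σ(broken) = 3×D + 1×961 = 961 + 3D
Σ(formed) = 6×380 = 2280
ΔH = Σ(broken) − Σ(formed) = (961 + 3D) − (2280) = −1319 + 3D
Setting this equal to +22 kJ gives 3D = 1341, so D = 447 kJ/mol.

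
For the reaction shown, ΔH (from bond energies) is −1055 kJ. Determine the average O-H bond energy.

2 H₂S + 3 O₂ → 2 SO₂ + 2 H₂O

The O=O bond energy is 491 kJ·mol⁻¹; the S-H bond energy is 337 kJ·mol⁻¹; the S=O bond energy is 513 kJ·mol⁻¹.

D(O-H) ≈ 456 kJ/mol

Let D be the O-H bond energy.
Σ(broken) = 3×491 + 4×337 = 2821
Σ(formed) = 4×D + 4×513 = 2052 + 4D
ΔH = Σ(broken) − Σ(formed) = (2821) − (2052 + 4D) = +769 − 4D
Setting this equal to −1055 kJ gives 4D = 1824, so D = 456 kJ/mol.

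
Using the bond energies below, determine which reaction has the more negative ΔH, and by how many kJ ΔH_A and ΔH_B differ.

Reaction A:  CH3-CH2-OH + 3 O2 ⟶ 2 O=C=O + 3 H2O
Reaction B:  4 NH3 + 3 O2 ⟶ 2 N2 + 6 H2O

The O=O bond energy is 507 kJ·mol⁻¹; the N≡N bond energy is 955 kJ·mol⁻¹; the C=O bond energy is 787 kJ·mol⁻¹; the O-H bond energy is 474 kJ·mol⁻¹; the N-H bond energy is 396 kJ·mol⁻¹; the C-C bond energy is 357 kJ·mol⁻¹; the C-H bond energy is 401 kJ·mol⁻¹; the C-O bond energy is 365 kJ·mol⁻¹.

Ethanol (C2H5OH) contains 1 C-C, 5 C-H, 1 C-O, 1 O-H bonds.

Reaction B, by 55 kJ

Reaction A:
  Bonds broken (reactants):
    C-C: 1 × 357 = 357
    C-H: 5 × 401 = 2005
    C-O: 1 × 365 = 365
    O-H: 1 × 474 = 474
    O=O: 3 × 507 = 1521
    Σ(broken) = 4722 kJ
  Bonds formed (products):
    C=O: 4 × 787 = 3148
    O-H: 6 × 474 = 2844
    Σ(formed) = 5992 kJ
  ΔH_A = 4722 − 5992 = −1270 kJ
Reaction B:
  Bonds broken (reactants):
    N-H: 12 × 396 = 4752
    O=O: 3 × 507 = 1521
    Σ(broken) = 6273 kJ
  Bonds formed (products):
    N≡N: 2 × 955 = 1910
    O-H: 12 × 474 = 5688
    Σ(formed) = 7598 kJ
  ΔH_B = 6273 − 7598 = −1325 kJ
ΔH_A − ΔH_B = +55 kJ, so reaction B has the more negative ΔH; |ΔH_A − ΔH_B| = 55 kJ.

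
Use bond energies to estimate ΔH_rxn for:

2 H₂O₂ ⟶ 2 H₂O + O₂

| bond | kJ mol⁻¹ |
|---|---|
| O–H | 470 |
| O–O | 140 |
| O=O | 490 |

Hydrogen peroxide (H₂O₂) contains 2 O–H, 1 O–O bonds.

Bonds broken (reactants):
  O–H: 4 × 470 = 1880
  O–O: 2 × 140 = 280
  Σ(broken) = 2160 kJ
Bonds formed (products):
  O–H: 4 × 470 = 1880
  O=O: 1 × 490 = 490
  Σ(formed) = 2370 kJ
ΔH = Σ(broken) − Σ(formed) = 2160 − 2370 = −210 kJ

ΔH ≈ −210 kJ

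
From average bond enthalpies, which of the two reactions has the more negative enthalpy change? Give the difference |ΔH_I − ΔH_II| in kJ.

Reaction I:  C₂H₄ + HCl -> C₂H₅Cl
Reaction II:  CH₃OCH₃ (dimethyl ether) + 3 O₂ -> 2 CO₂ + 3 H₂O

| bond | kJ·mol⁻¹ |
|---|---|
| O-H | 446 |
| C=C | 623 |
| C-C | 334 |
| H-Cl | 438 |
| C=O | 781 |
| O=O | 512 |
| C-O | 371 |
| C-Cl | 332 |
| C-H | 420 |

Reaction I:
  Bonds broken (reactants):
    C-H: 4 × 420 = 1680
    C=C: 1 × 623 = 623
    H-Cl: 1 × 438 = 438
    Σ(broken) = 2741 kJ
  Bonds formed (products):
    C-C: 1 × 334 = 334
    C-Cl: 1 × 332 = 332
    C-H: 5 × 420 = 2100
    Σ(formed) = 2766 kJ
  ΔH_I = 2741 − 2766 = −25 kJ
Reaction II:
  Bonds broken (reactants):
    C-H: 6 × 420 = 2520
    C-O: 2 × 371 = 742
    O=O: 3 × 512 = 1536
    Σ(broken) = 4798 kJ
  Bonds formed (products):
    C=O: 4 × 781 = 3124
    O-H: 6 × 446 = 2676
    Σ(formed) = 5800 kJ
  ΔH_II = 4798 − 5800 = −1002 kJ
ΔH_I − ΔH_II = +977 kJ, so reaction II has the more negative ΔH; |ΔH_I − ΔH_II| = 977 kJ.

Reaction II, by 977 kJ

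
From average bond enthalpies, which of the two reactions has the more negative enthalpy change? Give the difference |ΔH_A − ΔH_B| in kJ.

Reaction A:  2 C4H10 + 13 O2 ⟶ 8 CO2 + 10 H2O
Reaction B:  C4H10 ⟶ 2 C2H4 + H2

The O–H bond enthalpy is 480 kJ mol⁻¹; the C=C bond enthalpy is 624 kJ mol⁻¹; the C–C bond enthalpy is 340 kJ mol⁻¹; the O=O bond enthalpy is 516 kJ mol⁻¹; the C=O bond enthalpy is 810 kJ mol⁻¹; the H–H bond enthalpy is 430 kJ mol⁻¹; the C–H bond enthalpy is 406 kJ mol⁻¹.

Reaction A:
  Bonds broken (reactants):
    C–C: 6 × 340 = 2040
    C–H: 20 × 406 = 8120
    O=O: 13 × 516 = 6708
    Σ(broken) = 16868 kJ
  Bonds formed (products):
    C=O: 16 × 810 = 12960
    O–H: 20 × 480 = 9600
    Σ(formed) = 22560 kJ
  ΔH_A = 16868 − 22560 = −5692 kJ
Reaction B:
  Bonds broken (reactants):
    C–C: 3 × 340 = 1020
    C–H: 10 × 406 = 4060
    Σ(broken) = 5080 kJ
  Bonds formed (products):
    C–H: 8 × 406 = 3248
    C=C: 2 × 624 = 1248
    H–H: 1 × 430 = 430
    Σ(formed) = 4926 kJ
  ΔH_B = 5080 − 4926 = +154 kJ
ΔH_A − ΔH_B = −5846 kJ, so reaction A has the more negative ΔH; |ΔH_A − ΔH_B| = 5846 kJ.

Reaction A, by 5846 kJ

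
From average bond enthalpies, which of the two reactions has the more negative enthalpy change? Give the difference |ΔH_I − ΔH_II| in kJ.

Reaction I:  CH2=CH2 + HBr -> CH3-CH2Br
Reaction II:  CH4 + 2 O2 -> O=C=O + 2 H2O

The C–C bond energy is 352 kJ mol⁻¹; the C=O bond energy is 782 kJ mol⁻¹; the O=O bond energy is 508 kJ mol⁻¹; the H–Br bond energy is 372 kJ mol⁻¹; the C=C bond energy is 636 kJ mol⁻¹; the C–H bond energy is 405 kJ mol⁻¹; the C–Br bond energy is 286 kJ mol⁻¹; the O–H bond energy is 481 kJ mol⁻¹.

Reaction I:
  Bonds broken (reactants):
    C–H: 4 × 405 = 1620
    C=C: 1 × 636 = 636
    H–Br: 1 × 372 = 372
    Σ(broken) = 2628 kJ
  Bonds formed (products):
    C–Br: 1 × 286 = 286
    C–C: 1 × 352 = 352
    C–H: 5 × 405 = 2025
    Σ(formed) = 2663 kJ
  ΔH_I = 2628 − 2663 = −35 kJ
Reaction II:
  Bonds broken (reactants):
    C–H: 4 × 405 = 1620
    O=O: 2 × 508 = 1016
    Σ(broken) = 2636 kJ
  Bonds formed (products):
    C=O: 2 × 782 = 1564
    O–H: 4 × 481 = 1924
    Σ(formed) = 3488 kJ
  ΔH_II = 2636 − 3488 = −852 kJ
ΔH_I − ΔH_II = +817 kJ, so reaction II has the more negative ΔH; |ΔH_I − ΔH_II| = 817 kJ.

Reaction II, by 817 kJ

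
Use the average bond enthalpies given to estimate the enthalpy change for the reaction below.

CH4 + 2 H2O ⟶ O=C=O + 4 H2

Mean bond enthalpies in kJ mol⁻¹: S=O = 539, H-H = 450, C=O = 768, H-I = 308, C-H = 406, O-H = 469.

ΔH ≈ +164 kJ

Bonds broken (reactants):
  C-H: 4 × 406 = 1624
  O-H: 4 × 469 = 1876
  Σ(broken) = 3500 kJ
Bonds formed (products):
  C=O: 2 × 768 = 1536
  H-H: 4 × 450 = 1800
  Σ(formed) = 3336 kJ
ΔH = Σ(broken) − Σ(formed) = 3500 − 3336 = +164 kJ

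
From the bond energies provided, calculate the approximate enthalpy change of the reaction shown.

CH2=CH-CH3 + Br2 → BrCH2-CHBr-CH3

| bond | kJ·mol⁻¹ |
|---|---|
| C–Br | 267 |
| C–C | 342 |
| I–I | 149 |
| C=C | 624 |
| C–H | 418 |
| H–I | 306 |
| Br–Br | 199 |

Bonds broken (reactants):
  Br–Br: 1 × 199 = 199
  C–C: 1 × 342 = 342
  C–H: 6 × 418 = 2508
  C=C: 1 × 624 = 624
  Σ(broken) = 3673 kJ
Bonds formed (products):
  C–Br: 2 × 267 = 534
  C–C: 2 × 342 = 684
  C–H: 6 × 418 = 2508
  Σ(formed) = 3726 kJ
ΔH = Σ(broken) − Σ(formed) = 3673 − 3726 = −53 kJ

ΔH ≈ −53 kJ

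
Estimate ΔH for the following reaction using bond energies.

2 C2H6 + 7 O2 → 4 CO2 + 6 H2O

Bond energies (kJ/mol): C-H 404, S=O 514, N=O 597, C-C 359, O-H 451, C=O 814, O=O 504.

Bonds broken (reactants):
  C-C: 2 × 359 = 718
  C-H: 12 × 404 = 4848
  O=O: 7 × 504 = 3528
  Σ(broken) = 9094 kJ
Bonds formed (products):
  C=O: 8 × 814 = 6512
  O-H: 12 × 451 = 5412
  Σ(formed) = 11924 kJ
ΔH = Σ(broken) − Σ(formed) = 9094 − 11924 = −2830 kJ

ΔH ≈ −2830 kJ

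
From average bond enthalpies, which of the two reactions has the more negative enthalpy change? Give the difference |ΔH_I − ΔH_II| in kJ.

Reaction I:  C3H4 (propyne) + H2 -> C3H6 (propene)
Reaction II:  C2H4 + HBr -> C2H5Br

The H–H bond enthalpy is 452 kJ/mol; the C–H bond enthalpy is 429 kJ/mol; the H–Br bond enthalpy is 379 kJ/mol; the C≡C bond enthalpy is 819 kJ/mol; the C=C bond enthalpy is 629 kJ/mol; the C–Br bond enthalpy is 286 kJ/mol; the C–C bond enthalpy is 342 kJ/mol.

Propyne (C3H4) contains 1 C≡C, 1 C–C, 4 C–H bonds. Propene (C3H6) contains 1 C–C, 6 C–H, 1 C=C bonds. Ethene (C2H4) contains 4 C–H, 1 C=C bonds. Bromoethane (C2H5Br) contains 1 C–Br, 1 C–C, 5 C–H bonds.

Reaction I, by 167 kJ

Reaction I:
  Bonds broken (reactants):
    C≡C: 1 × 819 = 819
    C–C: 1 × 342 = 342
    C–H: 4 × 429 = 1716
    H–H: 1 × 452 = 452
    Σ(broken) = 3329 kJ
  Bonds formed (products):
    C–C: 1 × 342 = 342
    C–H: 6 × 429 = 2574
    C=C: 1 × 629 = 629
    Σ(formed) = 3545 kJ
  ΔH_I = 3329 − 3545 = −216 kJ
Reaction II:
  Bonds broken (reactants):
    C–H: 4 × 429 = 1716
    C=C: 1 × 629 = 629
    H–Br: 1 × 379 = 379
    Σ(broken) = 2724 kJ
  Bonds formed (products):
    C–Br: 1 × 286 = 286
    C–C: 1 × 342 = 342
    C–H: 5 × 429 = 2145
    Σ(formed) = 2773 kJ
  ΔH_II = 2724 − 2773 = −49 kJ
ΔH_I − ΔH_II = −167 kJ, so reaction I has the more negative ΔH; |ΔH_I − ΔH_II| = 167 kJ.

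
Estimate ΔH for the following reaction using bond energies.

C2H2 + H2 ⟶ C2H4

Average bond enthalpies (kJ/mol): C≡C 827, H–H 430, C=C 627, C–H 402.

ΔH ≈ −174 kJ

Bonds broken (reactants):
  C≡C: 1 × 827 = 827
  C–H: 2 × 402 = 804
  H–H: 1 × 430 = 430
  Σ(broken) = 2061 kJ
Bonds formed (products):
  C–H: 4 × 402 = 1608
  C=C: 1 × 627 = 627
  Σ(formed) = 2235 kJ
ΔH = Σ(broken) − Σ(formed) = 2061 − 2235 = −174 kJ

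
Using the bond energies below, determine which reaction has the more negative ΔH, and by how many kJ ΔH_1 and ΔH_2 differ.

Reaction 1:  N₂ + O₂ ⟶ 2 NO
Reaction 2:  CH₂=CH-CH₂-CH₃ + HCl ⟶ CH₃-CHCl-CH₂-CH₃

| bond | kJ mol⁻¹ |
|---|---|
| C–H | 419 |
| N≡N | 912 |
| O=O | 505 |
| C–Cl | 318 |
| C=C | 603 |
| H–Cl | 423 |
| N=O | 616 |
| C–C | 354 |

Reaction 2, by 250 kJ

Reaction 1:
  Bonds broken (reactants):
    N≡N: 1 × 912 = 912
    O=O: 1 × 505 = 505
    Σ(broken) = 1417 kJ
  Bonds formed (products):
    N=O: 2 × 616 = 1232
    Σ(formed) = 1232 kJ
  ΔH_1 = 1417 − 1232 = +185 kJ
Reaction 2:
  Bonds broken (reactants):
    C–C: 2 × 354 = 708
    C–H: 8 × 419 = 3352
    C=C: 1 × 603 = 603
    H–Cl: 1 × 423 = 423
    Σ(broken) = 5086 kJ
  Bonds formed (products):
    C–C: 3 × 354 = 1062
    C–Cl: 1 × 318 = 318
    C–H: 9 × 419 = 3771
    Σ(formed) = 5151 kJ
  ΔH_2 = 5086 − 5151 = −65 kJ
ΔH_1 − ΔH_2 = +250 kJ, so reaction 2 has the more negative ΔH; |ΔH_1 − ΔH_2| = 250 kJ.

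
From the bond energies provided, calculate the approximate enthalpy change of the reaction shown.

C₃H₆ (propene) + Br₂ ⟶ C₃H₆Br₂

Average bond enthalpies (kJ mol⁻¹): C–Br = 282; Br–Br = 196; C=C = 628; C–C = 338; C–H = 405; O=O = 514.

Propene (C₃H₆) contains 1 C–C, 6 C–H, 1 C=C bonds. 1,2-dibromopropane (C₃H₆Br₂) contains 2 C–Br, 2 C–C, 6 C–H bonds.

Bonds broken (reactants):
  Br–Br: 1 × 196 = 196
  C–C: 1 × 338 = 338
  C–H: 6 × 405 = 2430
  C=C: 1 × 628 = 628
  Σ(broken) = 3592 kJ
Bonds formed (products):
  C–Br: 2 × 282 = 564
  C–C: 2 × 338 = 676
  C–H: 6 × 405 = 2430
  Σ(formed) = 3670 kJ
ΔH = Σ(broken) − Σ(formed) = 3592 − 3670 = −78 kJ

ΔH ≈ −78 kJ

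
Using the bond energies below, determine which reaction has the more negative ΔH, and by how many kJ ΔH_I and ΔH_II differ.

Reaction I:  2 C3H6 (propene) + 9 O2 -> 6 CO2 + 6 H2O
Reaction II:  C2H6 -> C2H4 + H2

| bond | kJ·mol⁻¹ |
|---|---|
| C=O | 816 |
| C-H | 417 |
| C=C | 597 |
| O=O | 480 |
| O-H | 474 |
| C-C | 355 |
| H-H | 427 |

Reaction I:
  Bonds broken (reactants):
    C-C: 2 × 355 = 710
    C-H: 12 × 417 = 5004
    C=C: 2 × 597 = 1194
    O=O: 9 × 480 = 4320
    Σ(broken) = 11228 kJ
  Bonds formed (products):
    C=O: 12 × 816 = 9792
    O-H: 12 × 474 = 5688
    Σ(formed) = 15480 kJ
  ΔH_I = 11228 − 15480 = −4252 kJ
Reaction II:
  Bonds broken (reactants):
    C-C: 1 × 355 = 355
    C-H: 6 × 417 = 2502
    Σ(broken) = 2857 kJ
  Bonds formed (products):
    C-H: 4 × 417 = 1668
    C=C: 1 × 597 = 597
    H-H: 1 × 427 = 427
    Σ(formed) = 2692 kJ
  ΔH_II = 2857 − 2692 = +165 kJ
ΔH_I − ΔH_II = −4417 kJ, so reaction I has the more negative ΔH; |ΔH_I − ΔH_II| = 4417 kJ.

Reaction I, by 4417 kJ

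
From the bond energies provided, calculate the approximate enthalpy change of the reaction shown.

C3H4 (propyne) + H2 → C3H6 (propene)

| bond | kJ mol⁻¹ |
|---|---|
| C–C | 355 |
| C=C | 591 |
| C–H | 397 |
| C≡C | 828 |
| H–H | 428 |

ΔH ≈ −129 kJ

Bonds broken (reactants):
  C≡C: 1 × 828 = 828
  C–C: 1 × 355 = 355
  C–H: 4 × 397 = 1588
  H–H: 1 × 428 = 428
  Σ(broken) = 3199 kJ
Bonds formed (products):
  C–C: 1 × 355 = 355
  C–H: 6 × 397 = 2382
  C=C: 1 × 591 = 591
  Σ(formed) = 3328 kJ
ΔH = Σ(broken) − Σ(formed) = 3199 − 3328 = −129 kJ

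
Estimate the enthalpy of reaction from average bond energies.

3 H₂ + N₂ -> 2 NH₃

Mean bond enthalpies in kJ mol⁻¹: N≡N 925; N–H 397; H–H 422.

Bonds broken (reactants):
  H–H: 3 × 422 = 1266
  N≡N: 1 × 925 = 925
  Σ(broken) = 2191 kJ
Bonds formed (products):
  N–H: 6 × 397 = 2382
  Σ(formed) = 2382 kJ
ΔH = Σ(broken) − Σ(formed) = 2191 − 2382 = −191 kJ

ΔH ≈ −191 kJ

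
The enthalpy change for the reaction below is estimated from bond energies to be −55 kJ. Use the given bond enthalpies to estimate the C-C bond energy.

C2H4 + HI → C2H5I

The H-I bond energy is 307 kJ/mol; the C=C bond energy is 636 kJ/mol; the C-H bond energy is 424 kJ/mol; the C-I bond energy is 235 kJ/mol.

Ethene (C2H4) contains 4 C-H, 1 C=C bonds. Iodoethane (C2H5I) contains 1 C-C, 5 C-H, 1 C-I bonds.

D(C-C) ≈ 339 kJ/mol

Let D be the C-C bond energy.
Σ(broken) = 4×424 + 1×636 + 1×307 = 2639
Σ(formed) = 1×D + 5×424 + 1×235 = 2355 + D
ΔH = Σ(broken) − Σ(formed) = (2639) − (2355 + D) = +284 − D
Setting this equal to −55 kJ gives D = 339 kJ/mol.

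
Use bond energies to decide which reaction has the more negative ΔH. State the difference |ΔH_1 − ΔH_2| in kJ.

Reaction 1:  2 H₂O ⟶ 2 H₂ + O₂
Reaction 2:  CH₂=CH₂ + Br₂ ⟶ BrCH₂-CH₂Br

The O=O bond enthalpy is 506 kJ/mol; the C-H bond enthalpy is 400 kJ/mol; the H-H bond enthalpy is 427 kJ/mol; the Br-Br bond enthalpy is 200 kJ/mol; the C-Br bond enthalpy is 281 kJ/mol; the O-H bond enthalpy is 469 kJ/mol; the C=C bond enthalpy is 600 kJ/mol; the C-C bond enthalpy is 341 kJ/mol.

Reaction 1:
  Bonds broken (reactants):
    O-H: 4 × 469 = 1876
    Σ(broken) = 1876 kJ
  Bonds formed (products):
    H-H: 2 × 427 = 854
    O=O: 1 × 506 = 506
    Σ(formed) = 1360 kJ
  ΔH_1 = 1876 − 1360 = +516 kJ
Reaction 2:
  Bonds broken (reactants):
    Br-Br: 1 × 200 = 200
    C-H: 4 × 400 = 1600
    C=C: 1 × 600 = 600
    Σ(broken) = 2400 kJ
  Bonds formed (products):
    C-Br: 2 × 281 = 562
    C-C: 1 × 341 = 341
    C-H: 4 × 400 = 1600
    Σ(formed) = 2503 kJ
  ΔH_2 = 2400 − 2503 = −103 kJ
ΔH_1 − ΔH_2 = +619 kJ, so reaction 2 has the more negative ΔH; |ΔH_1 − ΔH_2| = 619 kJ.

Reaction 2, by 619 kJ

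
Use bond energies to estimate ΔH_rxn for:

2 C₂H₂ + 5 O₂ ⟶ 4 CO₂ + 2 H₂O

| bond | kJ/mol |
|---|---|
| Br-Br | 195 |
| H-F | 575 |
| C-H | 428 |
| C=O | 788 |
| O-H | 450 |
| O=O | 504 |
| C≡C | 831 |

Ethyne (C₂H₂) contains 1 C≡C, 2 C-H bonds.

ΔH ≈ −2210 kJ

Bonds broken (reactants):
  C≡C: 2 × 831 = 1662
  C-H: 4 × 428 = 1712
  O=O: 5 × 504 = 2520
  Σ(broken) = 5894 kJ
Bonds formed (products):
  C=O: 8 × 788 = 6304
  O-H: 4 × 450 = 1800
  Σ(formed) = 8104 kJ
ΔH = Σ(broken) − Σ(formed) = 5894 − 8104 = −2210 kJ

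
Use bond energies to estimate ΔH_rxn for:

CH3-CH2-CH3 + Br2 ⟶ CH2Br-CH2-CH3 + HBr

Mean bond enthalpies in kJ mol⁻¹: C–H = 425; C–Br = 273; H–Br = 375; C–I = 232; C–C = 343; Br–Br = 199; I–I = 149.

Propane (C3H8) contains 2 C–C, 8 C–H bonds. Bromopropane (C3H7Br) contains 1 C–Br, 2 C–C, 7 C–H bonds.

ΔH ≈ −24 kJ

Bonds broken (reactants):
  Br–Br: 1 × 199 = 199
  C–C: 2 × 343 = 686
  C–H: 8 × 425 = 3400
  Σ(broken) = 4285 kJ
Bonds formed (products):
  C–Br: 1 × 273 = 273
  C–C: 2 × 343 = 686
  C–H: 7 × 425 = 2975
  H–Br: 1 × 375 = 375
  Σ(formed) = 4309 kJ
ΔH = Σ(broken) − Σ(formed) = 4285 − 4309 = −24 kJ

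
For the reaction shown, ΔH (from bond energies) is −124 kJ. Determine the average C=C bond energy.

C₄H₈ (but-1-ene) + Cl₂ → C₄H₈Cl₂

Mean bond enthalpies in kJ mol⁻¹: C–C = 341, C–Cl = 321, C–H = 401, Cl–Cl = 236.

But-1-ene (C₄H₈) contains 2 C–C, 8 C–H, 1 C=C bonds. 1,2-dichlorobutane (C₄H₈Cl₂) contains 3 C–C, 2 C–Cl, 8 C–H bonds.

D(C=C) ≈ 623 kJ/mol

Let D be the C=C bond energy.
Σ(broken) = 2×341 + 8×401 + 1×D + 1×236 = 4126 + D
Σ(formed) = 3×341 + 2×321 + 8×401 = 4873
ΔH = Σ(broken) − Σ(formed) = (4126 + D) − (4873) = −747 + D
Setting this equal to −124 kJ gives D = 623 kJ/mol.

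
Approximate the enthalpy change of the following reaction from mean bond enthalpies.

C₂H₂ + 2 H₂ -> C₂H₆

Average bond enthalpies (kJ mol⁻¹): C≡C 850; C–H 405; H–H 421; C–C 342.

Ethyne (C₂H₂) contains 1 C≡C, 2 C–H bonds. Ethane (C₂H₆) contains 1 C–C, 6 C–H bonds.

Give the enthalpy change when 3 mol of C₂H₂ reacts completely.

Bonds broken (reactants):
  C≡C: 1 × 850 = 850
  C–H: 2 × 405 = 810
  H–H: 2 × 421 = 842
  Σ(broken) = 2502 kJ
Bonds formed (products):
  C–C: 1 × 342 = 342
  C–H: 6 × 405 = 2430
  Σ(formed) = 2772 kJ
ΔH = Σ(broken) − Σ(formed) = 2502 − 2772 = −270 kJ
For 3× the reaction as written: 3 × (−270) = −810 kJ

ΔH = −810 kJ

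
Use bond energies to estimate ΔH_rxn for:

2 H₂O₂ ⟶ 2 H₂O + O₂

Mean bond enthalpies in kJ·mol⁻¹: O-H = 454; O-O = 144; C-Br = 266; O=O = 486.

Bonds broken (reactants):
  O-H: 4 × 454 = 1816
  O-O: 2 × 144 = 288
  Σ(broken) = 2104 kJ
Bonds formed (products):
  O-H: 4 × 454 = 1816
  O=O: 1 × 486 = 486
  Σ(formed) = 2302 kJ
ΔH = Σ(broken) − Σ(formed) = 2104 − 2302 = −198 kJ

ΔH ≈ −198 kJ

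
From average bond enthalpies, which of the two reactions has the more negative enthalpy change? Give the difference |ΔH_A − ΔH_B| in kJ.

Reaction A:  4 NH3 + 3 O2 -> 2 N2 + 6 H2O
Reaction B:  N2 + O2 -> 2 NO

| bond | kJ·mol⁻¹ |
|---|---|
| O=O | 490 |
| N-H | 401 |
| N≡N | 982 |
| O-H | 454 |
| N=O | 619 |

Reaction A:
  Bonds broken (reactants):
    N-H: 12 × 401 = 4812
    O=O: 3 × 490 = 1470
    Σ(broken) = 6282 kJ
  Bonds formed (products):
    N≡N: 2 × 982 = 1964
    O-H: 12 × 454 = 5448
    Σ(formed) = 7412 kJ
  ΔH_A = 6282 − 7412 = −1130 kJ
Reaction B:
  Bonds broken (reactants):
    N≡N: 1 × 982 = 982
    O=O: 1 × 490 = 490
    Σ(broken) = 1472 kJ
  Bonds formed (products):
    N=O: 2 × 619 = 1238
    Σ(formed) = 1238 kJ
  ΔH_B = 1472 − 1238 = +234 kJ
ΔH_A − ΔH_B = −1364 kJ, so reaction A has the more negative ΔH; |ΔH_A − ΔH_B| = 1364 kJ.

Reaction A, by 1364 kJ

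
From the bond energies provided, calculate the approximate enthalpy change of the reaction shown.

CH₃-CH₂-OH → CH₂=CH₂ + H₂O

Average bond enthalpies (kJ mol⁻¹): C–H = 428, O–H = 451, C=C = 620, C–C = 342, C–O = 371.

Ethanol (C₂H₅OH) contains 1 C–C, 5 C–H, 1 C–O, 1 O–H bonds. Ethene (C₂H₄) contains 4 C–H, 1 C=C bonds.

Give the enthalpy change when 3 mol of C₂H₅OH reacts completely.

Bonds broken (reactants):
  C–C: 1 × 342 = 342
  C–H: 5 × 428 = 2140
  C–O: 1 × 371 = 371
  O–H: 1 × 451 = 451
  Σ(broken) = 3304 kJ
Bonds formed (products):
  C–H: 4 × 428 = 1712
  C=C: 1 × 620 = 620
  O–H: 2 × 451 = 902
  Σ(formed) = 3234 kJ
ΔH = Σ(broken) − Σ(formed) = 3304 − 3234 = +70 kJ
For 3× the reaction as written: 3 × (+70) = +210 kJ

ΔH = +210 kJ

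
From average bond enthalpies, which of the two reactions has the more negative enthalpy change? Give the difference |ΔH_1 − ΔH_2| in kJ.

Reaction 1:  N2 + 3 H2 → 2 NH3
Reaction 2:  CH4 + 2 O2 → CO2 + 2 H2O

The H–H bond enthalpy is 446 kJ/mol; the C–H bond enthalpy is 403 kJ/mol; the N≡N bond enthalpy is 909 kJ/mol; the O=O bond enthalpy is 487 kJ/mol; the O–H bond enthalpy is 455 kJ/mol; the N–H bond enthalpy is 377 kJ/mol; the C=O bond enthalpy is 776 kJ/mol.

Reaction 2, by 771 kJ

Reaction 1:
  Bonds broken (reactants):
    H–H: 3 × 446 = 1338
    N≡N: 1 × 909 = 909
    Σ(broken) = 2247 kJ
  Bonds formed (products):
    N–H: 6 × 377 = 2262
    Σ(formed) = 2262 kJ
  ΔH_1 = 2247 − 2262 = −15 kJ
Reaction 2:
  Bonds broken (reactants):
    C–H: 4 × 403 = 1612
    O=O: 2 × 487 = 974
    Σ(broken) = 2586 kJ
  Bonds formed (products):
    C=O: 2 × 776 = 1552
    O–H: 4 × 455 = 1820
    Σ(formed) = 3372 kJ
  ΔH_2 = 2586 − 3372 = −786 kJ
ΔH_1 − ΔH_2 = +771 kJ, so reaction 2 has the more negative ΔH; |ΔH_1 − ΔH_2| = 771 kJ.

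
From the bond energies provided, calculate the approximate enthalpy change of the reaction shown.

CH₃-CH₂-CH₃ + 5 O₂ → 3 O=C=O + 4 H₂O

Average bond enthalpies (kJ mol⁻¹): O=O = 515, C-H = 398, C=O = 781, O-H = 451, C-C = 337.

Bonds broken (reactants):
  C-C: 2 × 337 = 674
  C-H: 8 × 398 = 3184
  O=O: 5 × 515 = 2575
  Σ(broken) = 6433 kJ
Bonds formed (products):
  C=O: 6 × 781 = 4686
  O-H: 8 × 451 = 3608
  Σ(formed) = 8294 kJ
ΔH = Σ(broken) − Σ(formed) = 6433 − 8294 = −1861 kJ

ΔH ≈ −1861 kJ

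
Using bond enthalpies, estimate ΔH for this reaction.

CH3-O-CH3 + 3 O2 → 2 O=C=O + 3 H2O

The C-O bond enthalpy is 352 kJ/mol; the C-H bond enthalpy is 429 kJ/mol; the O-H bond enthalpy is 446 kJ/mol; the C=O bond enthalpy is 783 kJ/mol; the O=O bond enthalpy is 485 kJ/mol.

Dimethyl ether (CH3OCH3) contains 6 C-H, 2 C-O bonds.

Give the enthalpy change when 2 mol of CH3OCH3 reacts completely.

Bonds broken (reactants):
  C-H: 6 × 429 = 2574
  C-O: 2 × 352 = 704
  O=O: 3 × 485 = 1455
  Σ(broken) = 4733 kJ
Bonds formed (products):
  C=O: 4 × 783 = 3132
  O-H: 6 × 446 = 2676
  Σ(formed) = 5808 kJ
ΔH = Σ(broken) − Σ(formed) = 4733 − 5808 = −1075 kJ
For 2× the reaction as written: 2 × (−1075) = −2150 kJ

ΔH = −2150 kJ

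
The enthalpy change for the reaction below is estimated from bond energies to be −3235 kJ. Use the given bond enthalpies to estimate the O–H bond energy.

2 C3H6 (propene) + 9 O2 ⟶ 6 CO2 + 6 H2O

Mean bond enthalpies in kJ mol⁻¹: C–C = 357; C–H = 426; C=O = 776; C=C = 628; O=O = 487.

Let D be the O–H bond energy.
Σ(broken) = 2×357 + 12×426 + 2×628 + 9×487 = 11465
Σ(formed) = 12×776 + 12×D = 9312 + 12D
ΔH = Σ(broken) − Σ(formed) = (11465) − (9312 + 12D) = +2153 − 12D
Setting this equal to −3235 kJ gives 12D = 5388, so D = 449 kJ/mol.

D(O–H) ≈ 449 kJ/mol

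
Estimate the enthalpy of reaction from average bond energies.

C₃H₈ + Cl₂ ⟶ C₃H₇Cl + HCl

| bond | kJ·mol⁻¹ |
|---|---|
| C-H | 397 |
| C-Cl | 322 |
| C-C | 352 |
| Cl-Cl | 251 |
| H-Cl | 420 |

ΔH ≈ −94 kJ

Bonds broken (reactants):
  C-C: 2 × 352 = 704
  C-H: 8 × 397 = 3176
  Cl-Cl: 1 × 251 = 251
  Σ(broken) = 4131 kJ
Bonds formed (products):
  C-C: 2 × 352 = 704
  C-Cl: 1 × 322 = 322
  C-H: 7 × 397 = 2779
  H-Cl: 1 × 420 = 420
  Σ(formed) = 4225 kJ
ΔH = Σ(broken) − Σ(formed) = 4131 − 4225 = −94 kJ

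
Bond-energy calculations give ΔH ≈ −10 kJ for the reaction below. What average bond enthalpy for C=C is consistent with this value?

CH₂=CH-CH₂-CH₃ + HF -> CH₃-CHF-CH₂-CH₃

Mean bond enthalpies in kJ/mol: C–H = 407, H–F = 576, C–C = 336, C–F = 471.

D(C=C) ≈ 628 kJ/mol

Let D be the C=C bond energy.
Σ(broken) = 2×336 + 8×407 + 1×D + 1×576 = 4504 + D
Σ(formed) = 3×336 + 1×471 + 9×407 = 5142
ΔH = Σ(broken) − Σ(formed) = (4504 + D) − (5142) = −638 + D
Setting this equal to −10 kJ gives D = 628 kJ/mol.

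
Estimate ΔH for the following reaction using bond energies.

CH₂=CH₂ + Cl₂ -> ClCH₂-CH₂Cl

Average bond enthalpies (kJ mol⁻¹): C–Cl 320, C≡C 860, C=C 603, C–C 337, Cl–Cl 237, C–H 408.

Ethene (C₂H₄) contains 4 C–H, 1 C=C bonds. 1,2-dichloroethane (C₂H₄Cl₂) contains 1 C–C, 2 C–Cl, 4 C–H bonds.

Bonds broken (reactants):
  C–H: 4 × 408 = 1632
  C=C: 1 × 603 = 603
  Cl–Cl: 1 × 237 = 237
  Σ(broken) = 2472 kJ
Bonds formed (products):
  C–C: 1 × 337 = 337
  C–Cl: 2 × 320 = 640
  C–H: 4 × 408 = 1632
  Σ(formed) = 2609 kJ
ΔH = Σ(broken) − Σ(formed) = 2472 − 2609 = −137 kJ

ΔH ≈ −137 kJ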